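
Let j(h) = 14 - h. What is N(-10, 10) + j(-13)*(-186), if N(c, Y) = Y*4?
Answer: -4982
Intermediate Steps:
N(c, Y) = 4*Y
N(-10, 10) + j(-13)*(-186) = 4*10 + (14 - 1*(-13))*(-186) = 40 + (14 + 13)*(-186) = 40 + 27*(-186) = 40 - 5022 = -4982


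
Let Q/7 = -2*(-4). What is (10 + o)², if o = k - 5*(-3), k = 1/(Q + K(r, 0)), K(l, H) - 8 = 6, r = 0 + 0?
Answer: 3066001/4900 ≈ 625.71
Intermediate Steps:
r = 0
K(l, H) = 14 (K(l, H) = 8 + 6 = 14)
Q = 56 (Q = 7*(-2*(-4)) = 7*8 = 56)
k = 1/70 (k = 1/(56 + 14) = 1/70 ≈ 0.014286)
o = 1051/70 (o = 1/70 - 5*(-3) = 1/70 + 15 = 1051/70 ≈ 15.014)
(10 + o)² = (10 + 1051/70)² = (1751/70)² = 3066001/4900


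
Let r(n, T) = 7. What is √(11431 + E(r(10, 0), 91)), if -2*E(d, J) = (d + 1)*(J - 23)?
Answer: √11159 ≈ 105.64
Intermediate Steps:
E(d, J) = -(1 + d)*(-23 + J)/2 (E(d, J) = -(d + 1)*(J - 23)/2 = -(1 + d)*(-23 + J)/2)
√(11431 + E(r(10, 0), 91)) = √(11431 + (23/2 - ½*91 + (23/2)*7 - ½*91*7)) = √(11431 + (23/2 - 91/2 + 161/2 - 637/2)) = √(11431 - 272) = √11159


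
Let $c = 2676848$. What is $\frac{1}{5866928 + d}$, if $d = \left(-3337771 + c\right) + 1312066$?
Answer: $\frac{1}{6518071} \approx 1.5342 \cdot 10^{-7}$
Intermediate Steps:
$d = 651143$ ($d = \left(-3337771 + 2676848\right) + 1312066 = -660923 + 1312066 = 651143$)
$\frac{1}{5866928 + d} = \frac{1}{5866928 + 651143} = \frac{1}{6518071}$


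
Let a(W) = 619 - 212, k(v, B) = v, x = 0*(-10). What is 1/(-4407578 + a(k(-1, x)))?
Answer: -1/4407171 ≈ -2.2690e-7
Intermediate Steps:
x = 0
a(W) = 407
1/(-4407578 + a(k(-1, x))) = 1/(-4407578 + 407) = 1/(-4407171) = -1/4407171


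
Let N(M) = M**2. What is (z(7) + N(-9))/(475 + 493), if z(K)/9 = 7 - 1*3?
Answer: 117/968 ≈ 0.12087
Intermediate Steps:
z(K) = 36 (z(K) = 9*(7 - 1*3) = 9*(7 - 3) = 9*4 = 36)
(z(7) + N(-9))/(475 + 493) = (36 + (-9)**2)/(475 + 493) = (36 + 81)/968 = 117*(1/968) = 117/968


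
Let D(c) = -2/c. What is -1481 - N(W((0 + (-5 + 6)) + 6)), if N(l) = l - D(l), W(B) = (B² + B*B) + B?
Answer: -166532/105 ≈ -1586.0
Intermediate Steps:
W(B) = B + 2*B² (W(B) = (B² + B²) + B = 2*B² + B = B + 2*B²)
N(l) = l + 2/l (N(l) = l - (-2)/l = l + 2/l)
-1481 - N(W((0 + (-5 + 6)) + 6)) = -1481 - (((0 + (-5 + 6)) + 6)*(1 + 2*((0 + (-5 + 6)) + 6)) + 2/((((0 + (-5 + 6)) + 6)*(1 + 2*((0 + (-5 + 6)) + 6))))) = -1481 - (((0 + 1) + 6)*(1 + 2*((0 + 1) + 6)) + 2/((((0 + 1) + 6)*(1 + 2*((0 + 1) + 6))))) = -1481 - ((1 + 6)*(1 + 2*(1 + 6)) + 2/(((1 + 6)*(1 + 2*(1 + 6))))) = -1481 - (7*(1 + 2*7) + 2/((7*(1 + 2*7)))) = -1481 - (7*(1 + 14) + 2/((7*(1 + 14)))) = -1481 - (7*15 + 2/((7*15))) = -1481 - (105 + 2/105) = -1481 - 1*11027/105 = -1481 - 11027/105 = -166532/105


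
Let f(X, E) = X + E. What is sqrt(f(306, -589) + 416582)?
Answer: sqrt(416299) ≈ 645.21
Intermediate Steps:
f(X, E) = E + X
sqrt(f(306, -589) + 416582) = sqrt((-589 + 306) + 416582) = sqrt(-283 + 416582) = sqrt(416299)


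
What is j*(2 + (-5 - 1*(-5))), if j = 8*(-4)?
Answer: -64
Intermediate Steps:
j = -32
j*(2 + (-5 - 1*(-5))) = -32*(2 + (-5 - 1*(-5))) = -32*(2 + (-5 + 5)) = -32*(2 + 0) = -32*2 = -64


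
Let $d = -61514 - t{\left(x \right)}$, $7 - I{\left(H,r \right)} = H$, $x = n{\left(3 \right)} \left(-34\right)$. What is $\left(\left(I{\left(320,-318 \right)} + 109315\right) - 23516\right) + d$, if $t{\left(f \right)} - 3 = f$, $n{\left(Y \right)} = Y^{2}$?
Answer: $24275$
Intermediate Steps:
$x = -306$ ($x = 3^{2} \left(-34\right) = 9 \left(-34\right) = -306$)
$I{\left(H,r \right)} = 7 - H$
$t{\left(f \right)} = 3 + f$
$d = -61211$ ($d = -61514 - \left(3 - 306\right) = -61514 - -303 = -61514 + 303 = -61211$)
$\left(\left(I{\left(320,-318 \right)} + 109315\right) - 23516\right) + d = \left(\left(\left(7 - 320\right) + 109315\right) - 23516\right) - 61211 = \left(\left(-313 + 109315\right) - 23516\right) - 61211 = \left(109002 - 23516\right) - 61211 = 85486 - 61211 = 24275$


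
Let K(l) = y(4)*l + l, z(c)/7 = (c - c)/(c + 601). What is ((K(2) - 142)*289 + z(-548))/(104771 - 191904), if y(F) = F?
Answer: 38148/87133 ≈ 0.43781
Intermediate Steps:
z(c) = 0 (z(c) = 7*((c - c)/(c + 601)) = 7*(0/(601 + c)) = 7*0 = 0)
K(l) = 5*l (K(l) = 4*l + l = 5*l)
((K(2) - 142)*289 + z(-548))/(104771 - 191904) = ((5*2 - 142)*289 + 0)/(104771 - 191904) = ((10 - 142)*289 + 0)/(-87133) = (-132*289 + 0)*(-1/87133) = (-38148 + 0)*(-1/87133) = -38148*(-1/87133) = 38148/87133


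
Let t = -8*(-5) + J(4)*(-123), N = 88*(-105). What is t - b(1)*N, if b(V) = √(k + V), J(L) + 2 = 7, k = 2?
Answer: -575 + 9240*√3 ≈ 15429.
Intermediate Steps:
J(L) = 5 (J(L) = -2 + 7 = 5)
N = -9240
b(V) = √(2 + V)
t = -575 (t = -8*(-5) + 5*(-123) = 40 - 615 = -575)
t - b(1)*N = -575 - √(2 + 1)*(-9240) = -575 - √3*(-9240) = -575 - (-9240)*√3 = -575 + 9240*√3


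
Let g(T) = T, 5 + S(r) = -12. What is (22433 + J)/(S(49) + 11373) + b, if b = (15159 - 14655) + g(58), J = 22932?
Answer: 6427437/11356 ≈ 566.00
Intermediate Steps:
S(r) = -17 (S(r) = -5 - 12 = -17)
b = 562 (b = (15159 - 14655) + 58 = 504 + 58 = 562)
(22433 + J)/(S(49) + 11373) + b = (22433 + 22932)/(-17 + 11373) + 562 = 45365/11356 + 562 = 6427437/11356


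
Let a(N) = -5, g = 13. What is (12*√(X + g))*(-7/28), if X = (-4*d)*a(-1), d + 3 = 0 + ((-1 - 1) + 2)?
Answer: -3*I*√47 ≈ -20.567*I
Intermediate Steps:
d = -3 (d = -3 + (0 + ((-1 - 1) + 2)) = -3 + (0 + (-2 + 2)) = -3 + (0 + 0) = -3 + 0 = -3)
X = -60 (X = -4*(-3)*(-5) = 12*(-5) = -60)
(12*√(X + g))*(-7/28) = (12*√(-60 + 13))*(-7/28) = (12*√(-47))*(-7*1/28) = (12*(I*√47))*(-¼) = (12*I*√47)*(-¼) = -3*I*√47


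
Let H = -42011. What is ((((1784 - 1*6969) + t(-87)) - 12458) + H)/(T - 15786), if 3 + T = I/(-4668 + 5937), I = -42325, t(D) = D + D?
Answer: 37960866/10039283 ≈ 3.7812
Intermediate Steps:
t(D) = 2*D
T = -46132/1269 (T = -3 - 42325/(-4668 + 5937) = -3 - 42325/1269 = -46132/1269 ≈ -36.353)
((((1784 - 1*6969) + t(-87)) - 12458) + H)/(T - 15786) = ((((1784 - 1*6969) + 2*(-87)) - 12458) - 42011)/(-46132/1269 - 15786) = ((((1784 - 6969) - 174) - 12458) - 42011)/(-20078566/1269) = (((-5185 - 174) - 12458) - 42011)*(-1269/20078566) = ((-5359 - 12458) - 42011)*(-1269/20078566) = (-17817 - 42011)*(-1269/20078566) = -59828*(-1269/20078566) = 37960866/10039283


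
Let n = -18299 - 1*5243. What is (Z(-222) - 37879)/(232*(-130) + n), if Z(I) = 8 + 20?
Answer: 3441/4882 ≈ 0.70483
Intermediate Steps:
n = -23542 (n = -18299 - 5243 = -23542)
Z(I) = 28
(Z(-222) - 37879)/(232*(-130) + n) = (28 - 37879)/(232*(-130) - 23542) = -37851/(-30160 - 23542) = -37851/(-53702) = -37851*(-1/53702) = 3441/4882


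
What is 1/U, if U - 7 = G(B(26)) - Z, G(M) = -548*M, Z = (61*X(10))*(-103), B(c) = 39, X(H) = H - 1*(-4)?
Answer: 1/66597 ≈ 1.5016e-5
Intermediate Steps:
X(H) = 4 + H (X(H) = H + 4 = 4 + H)
Z = -87962 (Z = (61*(4 + 10))*(-103) = (61*14)*(-103) = 854*(-103) = -87962)
U = 66597 (U = 7 + (-548*39 - 1*(-87962)) = 7 + (-21372 + 87962) = 7 + 66590 = 66597)
1/U = 1/66597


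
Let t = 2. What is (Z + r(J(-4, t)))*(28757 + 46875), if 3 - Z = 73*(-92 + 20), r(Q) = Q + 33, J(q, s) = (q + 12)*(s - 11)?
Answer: 394799040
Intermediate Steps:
J(q, s) = (-11 + s)*(12 + q) (J(q, s) = (12 + q)*(-11 + s) = (-11 + s)*(12 + q))
r(Q) = 33 + Q
Z = 5259 (Z = 3 - 73*(-92 + 20) = 3 - 73*(-72) = 3 - 1*(-5256) = 3 + 5256 = 5259)
(Z + r(J(-4, t)))*(28757 + 46875) = (5259 + (33 + (-132 - 11*(-4) + 12*2 - 4*2)))*(28757 + 46875) = (5259 + (33 + (-132 + 44 + 24 - 8)))*75632 = (5259 + (33 - 72))*75632 = (5259 - 39)*75632 = 5220*75632 = 394799040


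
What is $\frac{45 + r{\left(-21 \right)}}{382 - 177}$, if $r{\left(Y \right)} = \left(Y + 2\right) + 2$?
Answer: $\frac{28}{205} \approx 0.13659$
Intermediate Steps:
$r{\left(Y \right)} = 4 + Y$ ($r{\left(Y \right)} = \left(2 + Y\right) + 2 = 4 + Y$)
$\frac{45 + r{\left(-21 \right)}}{382 - 177} = \frac{45 + \left(4 - 21\right)}{382 - 177} = \frac{45 - 17}{205} = 28 \cdot \frac{1}{205} = \frac{28}{205}$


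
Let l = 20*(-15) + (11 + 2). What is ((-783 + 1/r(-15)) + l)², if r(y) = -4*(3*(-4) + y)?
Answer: 13353882481/11664 ≈ 1.1449e+6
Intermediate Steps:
r(y) = 48 - 4*y (r(y) = -4*(-12 + y) = 48 - 4*y)
l = -287 (l = -300 + 13 = -287)
((-783 + 1/r(-15)) + l)² = ((-783 + 1/(48 - 4*(-15))) - 287)² = ((-783 + 1/(48 + 60)) - 287)² = ((-783 + 1/108) - 287)² = (-84563/108 - 287)² = (-115559/108)² = 13353882481/11664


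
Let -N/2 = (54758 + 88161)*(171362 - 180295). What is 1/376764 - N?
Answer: -962025751716455/376764 ≈ -2.5534e+9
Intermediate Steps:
N = 2553390854 (N = -2*(54758 + 88161)*(171362 - 180295) = -285838*(-8933) = -2*(-1276695427) = 2553390854)
1/376764 - N = 1/376764 - 1*2553390854 = 1/376764 - 2553390854 = -962025751716455/376764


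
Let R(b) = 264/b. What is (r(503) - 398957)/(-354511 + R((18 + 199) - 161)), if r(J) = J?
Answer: 1394589/1240772 ≈ 1.1240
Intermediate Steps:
(r(503) - 398957)/(-354511 + R((18 + 199) - 161)) = (503 - 398957)/(-354511 + 264/((18 + 199) - 161)) = -398454/(-354511 + 264/(217 - 161)) = -398454/(-354511 + 264/56) = -398454/(-354511 + 264*(1/56)) = -398454/(-354511 + 33/7) = -398454/(-2481544/7) = -398454*(-7/2481544) = 1394589/1240772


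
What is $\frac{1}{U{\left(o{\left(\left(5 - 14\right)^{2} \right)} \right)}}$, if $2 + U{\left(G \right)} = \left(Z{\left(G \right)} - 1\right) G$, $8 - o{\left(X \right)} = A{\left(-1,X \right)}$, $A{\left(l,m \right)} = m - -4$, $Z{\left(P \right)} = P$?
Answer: $\frac{1}{6004} \approx 0.00016656$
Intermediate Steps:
$A{\left(l,m \right)} = 4 + m$ ($A{\left(l,m \right)} = m + 4 = 4 + m$)
$o{\left(X \right)} = 4 - X$ ($o{\left(X \right)} = 8 - \left(4 + X\right) = 4 - X$)
$U{\left(G \right)} = -2 + G \left(-1 + G\right)$ ($U{\left(G \right)} = -2 + \left(G - 1\right) G = -2 + \left(-1 + G\right) G = -2 + G \left(-1 + G\right)$)
$\frac{1}{U{\left(o{\left(\left(5 - 14\right)^{2} \right)} \right)}} = \frac{1}{-2 + \left(4 - \left(5 - 14\right)^{2}\right)^{2} - \left(4 - \left(5 - 14\right)^{2}\right)} = \frac{1}{-2 + \left(4 - \left(-9\right)^{2}\right)^{2} - \left(4 - \left(-9\right)^{2}\right)} = \frac{1}{-2 + \left(4 - 81\right)^{2} - \left(4 - 81\right)} = \frac{1}{-2 + \left(-77\right)^{2} - -77} = \frac{1}{-2 + 5929 + 77} = \frac{1}{6004}$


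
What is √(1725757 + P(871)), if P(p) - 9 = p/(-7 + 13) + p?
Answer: √62164158/6 ≈ 1314.1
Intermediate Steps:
P(p) = 9 + 7*p/6 (P(p) = 9 + (p/(-7 + 13) + p) = 9 + (p/6 + p) = 9 + 7*p/6)
√(1725757 + P(871)) = √(1725757 + (9 + (7/6)*871)) = √(1725757 + (9 + 6097/6)) = √(1725757 + 6151/6) = √(10360693/6) = √62164158/6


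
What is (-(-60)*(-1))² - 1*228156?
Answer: -224556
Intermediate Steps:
(-(-60)*(-1))² - 1*228156 = (-12*5)² - 228156 = (-60)² - 228156 = 3600 - 228156 = -224556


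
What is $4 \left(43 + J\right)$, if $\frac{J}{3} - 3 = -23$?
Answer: $-68$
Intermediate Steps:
$J = -60$ ($J = 9 + 3 \left(-23\right) = 9 - 69 = -60$)
$4 \left(43 + J\right) = 4 \left(43 - 60\right) = 4 \left(-17\right) = -68$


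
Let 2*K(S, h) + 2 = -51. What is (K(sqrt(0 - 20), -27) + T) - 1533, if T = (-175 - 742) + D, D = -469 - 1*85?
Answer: -6061/2 ≈ -3030.5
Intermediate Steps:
K(S, h) = -53/2 (K(S, h) = -1 + (1/2)*(-51) = -1 - 51/2 = -53/2)
D = -554 (D = -469 - 85 = -554)
T = -1471 (T = (-175 - 742) - 554 = -917 - 554 = -1471)
(K(sqrt(0 - 20), -27) + T) - 1533 = (-53/2 - 1471) - 1533 = -2995/2 - 1533 = -6061/2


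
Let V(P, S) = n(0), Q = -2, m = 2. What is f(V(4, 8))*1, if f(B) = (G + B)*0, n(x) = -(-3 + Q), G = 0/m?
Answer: 0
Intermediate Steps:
G = 0 (G = 0/2 = 0*(1/2) = 0)
n(x) = 5 (n(x) = -(-3 - 2) = -1*(-5) = 5)
V(P, S) = 5
f(B) = 0 (f(B) = (0 + B)*0 = B*0 = 0)
f(V(4, 8))*1 = 0*1 = 0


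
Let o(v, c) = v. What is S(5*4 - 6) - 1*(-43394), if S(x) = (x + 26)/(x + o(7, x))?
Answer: 911314/21 ≈ 43396.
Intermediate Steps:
S(x) = (26 + x)/(7 + x) (S(x) = (x + 26)/(x + 7) = (26 + x)/(7 + x))
S(5*4 - 6) - 1*(-43394) = (26 + (5*4 - 6))/(7 + (5*4 - 6)) - 1*(-43394) = (26 + (20 - 6))/(7 + (20 - 6)) + 43394 = (26 + 14)/(7 + 14) + 43394 = 40/21 + 43394 = 911314/21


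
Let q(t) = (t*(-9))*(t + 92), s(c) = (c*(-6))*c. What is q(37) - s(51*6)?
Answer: 518859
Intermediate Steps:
s(c) = -6*c² (s(c) = (-6*c)*c = -6*c²)
q(t) = -9*t*(92 + t) (q(t) = (-9*t)*(92 + t) = -9*t*(92 + t))
q(37) - s(51*6) = -9*37*(92 + 37) - (-6)*(51*6)² = -9*37*129 - (-6)*306² = -42957 - (-6)*93636 = -42957 - 1*(-561816) = -42957 + 561816 = 518859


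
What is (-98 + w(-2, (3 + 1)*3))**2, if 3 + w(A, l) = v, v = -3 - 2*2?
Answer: 11664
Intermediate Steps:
v = -7 (v = -3 - 4 = -7)
w(A, l) = -10 (w(A, l) = -3 - 7 = -10)
(-98 + w(-2, (3 + 1)*3))**2 = (-98 - 10)**2 = (-108)**2 = 11664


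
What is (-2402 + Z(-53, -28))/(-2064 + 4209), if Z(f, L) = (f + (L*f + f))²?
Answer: 1896482/2145 ≈ 884.14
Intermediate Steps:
Z(f, L) = (2*f + L*f)² (Z(f, L) = (f + (f + L*f))² = (2*f + L*f)²)
(-2402 + Z(-53, -28))/(-2064 + 4209) = (-2402 + (-53)²*(2 - 28)²)/(-2064 + 4209) = (-2402 + 2809*(-26)²)/2145 = (-2402 + 2809*676)*(1/2145) = (-2402 + 1898884)*(1/2145) = 1896482*(1/2145) = 1896482/2145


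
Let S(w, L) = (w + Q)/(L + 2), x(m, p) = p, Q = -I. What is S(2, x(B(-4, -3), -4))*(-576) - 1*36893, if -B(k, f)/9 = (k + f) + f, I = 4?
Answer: -37469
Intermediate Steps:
B(k, f) = -18*f - 9*k (B(k, f) = -9*((k + f) + f) = -9*((f + k) + f) = -9*(k + 2*f) = -18*f - 9*k)
Q = -4 (Q = -1*4 = -4)
S(w, L) = (-4 + w)/(2 + L) (S(w, L) = (w - 4)/(L + 2) = (-4 + w)/(2 + L))
S(2, x(B(-4, -3), -4))*(-576) - 1*36893 = ((-4 + 2)/(2 - 4))*(-576) - 1*36893 = (-2/(-2))*(-576) - 36893 = -½*(-2)*(-576) - 36893 = 1*(-576) - 36893 = -576 - 36893 = -37469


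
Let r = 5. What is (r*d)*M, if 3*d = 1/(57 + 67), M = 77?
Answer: 385/372 ≈ 1.0349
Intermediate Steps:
d = 1/372 (d = 1/(3*(57 + 67)) = (⅓)/124 = (⅓)*(1/124) = 1/372 ≈ 0.0026882)
(r*d)*M = (5*(1/372))*77 = (5/372)*77 = 385/372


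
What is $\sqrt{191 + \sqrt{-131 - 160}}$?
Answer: $\sqrt{191 + i \sqrt{291}} \approx 13.834 + 0.61655 i$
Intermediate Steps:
$\sqrt{191 + \sqrt{-131 - 160}} = \sqrt{191 + \sqrt{-291}} = \sqrt{191 + i \sqrt{291}}$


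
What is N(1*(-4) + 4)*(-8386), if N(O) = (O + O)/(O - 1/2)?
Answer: 0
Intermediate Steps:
N(O) = 2*O/(-1/2 + O) (N(O) = (2*O)/(O - 1*1/2) = (2*O)/(O - 1/2) = (2*O)/(-1/2 + O) = 2*O/(-1/2 + O))
N(1*(-4) + 4)*(-8386) = (4*(1*(-4) + 4)/(-1 + 2*(1*(-4) + 4)))*(-8386) = (4*(-4 + 4)/(-1 + 2*(-4 + 4)))*(-8386) = (4*0/(-1 + 2*0))*(-8386) = (4*0/(-1 + 0))*(-8386) = (4*0/(-1))*(-8386) = (4*0*(-1))*(-8386) = 0*(-8386) = 0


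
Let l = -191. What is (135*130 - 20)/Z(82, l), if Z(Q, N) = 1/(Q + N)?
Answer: -1910770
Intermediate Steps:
Z(Q, N) = 1/(N + Q)
(135*130 - 20)/Z(82, l) = (135*130 - 20)/(1/(-191 + 82)) = (17550 - 20)/(1/(-109)) = 17530/(-1/109) = 17530*(-109) = -1910770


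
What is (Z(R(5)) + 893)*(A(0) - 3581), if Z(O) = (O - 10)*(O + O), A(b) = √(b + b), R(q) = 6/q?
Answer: -78055057/25 ≈ -3.1222e+6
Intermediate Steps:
A(b) = √2*√b (A(b) = √(2*b) = √2*√b)
Z(O) = 2*O*(-10 + O) (Z(O) = (-10 + O)*(2*O) = 2*O*(-10 + O))
(Z(R(5)) + 893)*(A(0) - 3581) = (2*(6/5)*(-10 + 6/5) + 893)*(√2*√0 - 3581) = (2*(6*(⅕))*(-10 + 6*(⅕)) + 893)*(√2*0 - 3581) = (2*(6/5)*(-10 + 6/5) + 893)*(0 - 3581) = (2*(6/5)*(-44/5) + 893)*(-3581) = (-528/25 + 893)*(-3581) = (21797/25)*(-3581) = -78055057/25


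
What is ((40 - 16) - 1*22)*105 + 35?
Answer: 245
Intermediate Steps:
((40 - 16) - 1*22)*105 + 35 = (24 - 22)*105 + 35 = 2*105 + 35 = 210 + 35 = 245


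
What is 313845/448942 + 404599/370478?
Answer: 74478538042/41580783569 ≈ 1.7912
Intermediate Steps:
313845/448942 + 404599/370478 = 74478538042/41580783569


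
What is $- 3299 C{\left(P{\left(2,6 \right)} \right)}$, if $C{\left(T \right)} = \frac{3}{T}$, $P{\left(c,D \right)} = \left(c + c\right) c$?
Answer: $- \frac{9897}{8} \approx -1237.1$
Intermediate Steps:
$P{\left(c,D \right)} = 2 c^{2}$ ($P{\left(c,D \right)} = 2 c c = 2 c^{2}$)
$- 3299 C{\left(P{\left(2,6 \right)} \right)} = - 3299 \frac{3}{2 \cdot 2^{2}} = - 3299 \frac{3}{2 \cdot 4} = - 3299 \cdot \frac{3}{8} = - 3299 \cdot 3 \cdot \frac{1}{8} = \left(-3299\right) \frac{3}{8} = - \frac{9897}{8}$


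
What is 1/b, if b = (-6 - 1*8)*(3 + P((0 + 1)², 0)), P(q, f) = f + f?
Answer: -1/42 ≈ -0.023810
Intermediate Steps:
P(q, f) = 2*f
b = -42 (b = (-6 - 1*8)*(3 + 2*0) = (-6 - 8)*(3 + 0) = -14*3 = -42)
1/b = 1/(-42) = -1/42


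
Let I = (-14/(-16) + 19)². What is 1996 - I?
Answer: 102463/64 ≈ 1601.0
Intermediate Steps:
I = 25281/64 (I = (-14*(-1/16) + 19)² = (7/8 + 19)² = (159/8)² = 25281/64 ≈ 395.02)
1996 - I = 1996 - 1*25281/64 = 1996 - 25281/64 = 102463/64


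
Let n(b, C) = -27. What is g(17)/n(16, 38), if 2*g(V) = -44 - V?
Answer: 61/54 ≈ 1.1296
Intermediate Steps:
g(V) = -22 - V/2 (g(V) = (-44 - V)/2 = -22 - V/2)
g(17)/n(16, 38) = (-22 - ½*17)/(-27) = (-22 - 17/2)*(-1/27) = -61/2*(-1/27) = 61/54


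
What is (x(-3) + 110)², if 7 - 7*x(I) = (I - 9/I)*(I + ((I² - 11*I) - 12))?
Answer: 12321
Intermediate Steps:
x(I) = 1 - (I - 9/I)*(-12 + I² - 10*I)/7 (x(I) = 1 - (I - 9/I)*(I + ((I² - 11*I) - 12))/7 = 1 - (I - 9/I)*(I + (-12 + I² - 11*I))/7 = 1 - (I - 9/I)*(-12 + I² - 10*I)/7)
(x(-3) + 110)² = ((⅐)*(-108 - 1*(-3)*(83 + (-3)³ - 21*(-3) - 10*(-3)²))/(-3) + 110)² = ((⅐)*(-⅓)*(-108 - 1*(-3)*(83 - 27 + 63 - 10*9)) + 110)² = ((⅐)*(-⅓)*(-108 - 1*(-3)*(83 - 27 + 63 - 90)) + 110)² = ((⅐)*(-⅓)*(-108 - 1*(-3)*29) + 110)² = ((⅐)*(-⅓)*(-108 + 87) + 110)² = ((⅐)*(-⅓)*(-21) + 110)² = (1 + 110)² = 111² = 12321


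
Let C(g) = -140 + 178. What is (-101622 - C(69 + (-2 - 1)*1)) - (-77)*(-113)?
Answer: -110361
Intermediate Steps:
C(g) = 38
(-101622 - C(69 + (-2 - 1)*1)) - (-77)*(-113) = (-101622 - 1*38) - (-77)*(-113) = (-101622 - 38) - 1*8701 = -101660 - 8701 = -110361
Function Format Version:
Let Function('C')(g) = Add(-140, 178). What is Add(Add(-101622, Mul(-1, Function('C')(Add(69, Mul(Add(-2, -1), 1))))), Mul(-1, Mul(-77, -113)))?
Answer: -110361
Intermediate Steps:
Function('C')(g) = 38
Add(Add(-101622, Mul(-1, Function('C')(Add(69, Mul(Add(-2, -1), 1))))), Mul(-1, Mul(-77, -113))) = Add(Add(-101622, Mul(-1, 38)), Mul(-1, Mul(-77, -113))) = Add(Add(-101622, -38), Mul(-1, 8701)) = Add(-101660, -8701) = -110361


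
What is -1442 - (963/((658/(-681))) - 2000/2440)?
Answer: -17842113/40138 ≈ -444.52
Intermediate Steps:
-1442 - (963/((658/(-681))) - 2000/2440) = -1442 - (963/((658*(-1/681))) - 2000*1/2440) = -1442 - (963/(-658/681) - 50/61) = -1442 - (963*(-681/658) - 50/61) = -1442 - (-655803/658 - 50/61) = -1442 - 1*(-40036883/40138) = -1442 + 40036883/40138 = -17842113/40138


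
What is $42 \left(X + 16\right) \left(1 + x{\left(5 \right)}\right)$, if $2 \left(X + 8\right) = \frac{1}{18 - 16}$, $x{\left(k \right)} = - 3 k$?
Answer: $-4851$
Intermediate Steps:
$X = - \frac{31}{4}$ ($X = -8 + \frac{1}{2 \left(18 - 16\right)} = -8 + \frac{1}{2 \cdot 2} = -8 + \frac{1}{2} \cdot \frac{1}{2} = -8 + \frac{1}{4} = - \frac{31}{4} \approx -7.75$)
$42 \left(X + 16\right) \left(1 + x{\left(5 \right)}\right) = 42 \left(- \frac{31}{4} + 16\right) \left(1 - 15\right) = 42 \cdot \frac{33}{4} \left(1 - 15\right) = \frac{693}{2} \left(-14\right) = -4851$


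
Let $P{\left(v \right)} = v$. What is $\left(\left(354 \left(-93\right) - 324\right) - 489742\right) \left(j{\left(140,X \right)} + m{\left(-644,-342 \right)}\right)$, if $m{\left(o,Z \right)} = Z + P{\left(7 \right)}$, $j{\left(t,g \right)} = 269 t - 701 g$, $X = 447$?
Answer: $144356193736$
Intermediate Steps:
$j{\left(t,g \right)} = - 701 g + 269 t$
$m{\left(o,Z \right)} = 7 + Z$ ($m{\left(o,Z \right)} = Z + 7 = 7 + Z$)
$\left(\left(354 \left(-93\right) - 324\right) - 489742\right) \left(j{\left(140,X \right)} + m{\left(-644,-342 \right)}\right) = \left(\left(354 \left(-93\right) - 324\right) - 489742\right) \left(\left(\left(-701\right) 447 + 269 \cdot 140\right) + \left(7 - 342\right)\right) = \left(\left(-32922 - 324\right) - 489742\right) \left(\left(-313347 + 37660\right) - 335\right) = \left(-33246 - 489742\right) \left(-275687 - 335\right) = \left(-522988\right) \left(-276022\right) = 144356193736$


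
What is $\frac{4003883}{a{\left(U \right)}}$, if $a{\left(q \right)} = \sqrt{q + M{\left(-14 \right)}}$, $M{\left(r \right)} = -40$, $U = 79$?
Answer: $\frac{307991 \sqrt{39}}{3} \approx 6.4113 \cdot 10^{5}$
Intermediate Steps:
$a{\left(q \right)} = \sqrt{-40 + q}$ ($a{\left(q \right)} = \sqrt{q - 40} = \sqrt{-40 + q}$)
$\frac{4003883}{a{\left(U \right)}} = \frac{4003883}{\sqrt{-40 + 79}} = \frac{4003883}{\sqrt{39}} = 4003883 \frac{\sqrt{39}}{39} = \frac{307991 \sqrt{39}}{3}$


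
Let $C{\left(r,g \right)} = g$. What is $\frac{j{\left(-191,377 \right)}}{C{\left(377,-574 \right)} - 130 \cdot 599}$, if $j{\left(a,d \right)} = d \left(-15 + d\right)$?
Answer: $- \frac{68237}{39222} \approx -1.7398$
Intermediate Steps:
$\frac{j{\left(-191,377 \right)}}{C{\left(377,-574 \right)} - 130 \cdot 599} = \frac{377 \left(-15 + 377\right)}{-574 - 130 \cdot 599} = \frac{377 \cdot 362}{-574 - 77870} = \frac{136474}{-574 - 77870} = \frac{136474}{-78444} = 136474 \left(- \frac{1}{78444}\right) = - \frac{68237}{39222}$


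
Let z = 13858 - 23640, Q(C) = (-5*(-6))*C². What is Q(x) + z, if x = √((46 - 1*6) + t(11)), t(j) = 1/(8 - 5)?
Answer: -8572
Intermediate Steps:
t(j) = ⅓ (t(j) = 1/3 = ⅓)
x = 11*√3/3 (x = √((46 - 1*6) + ⅓) = √((46 - 6) + ⅓) = √(40 + ⅓) = √(121/3) = 11*√3/3 ≈ 6.3509)
Q(C) = 30*C²
z = -9782
Q(x) + z = 30*(11*√3/3)² - 9782 = 30*(121/3) - 9782 = 1210 - 9782 = -8572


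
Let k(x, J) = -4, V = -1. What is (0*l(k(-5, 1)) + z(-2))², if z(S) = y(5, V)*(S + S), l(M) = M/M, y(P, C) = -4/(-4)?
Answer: 16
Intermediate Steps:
y(P, C) = 1 (y(P, C) = -4*(-¼) = 1)
l(M) = 1
z(S) = 2*S (z(S) = 1*(S + S) = 1*(2*S) = 2*S)
(0*l(k(-5, 1)) + z(-2))² = (0*1 + 2*(-2))² = (0 - 4)² = (-4)² = 16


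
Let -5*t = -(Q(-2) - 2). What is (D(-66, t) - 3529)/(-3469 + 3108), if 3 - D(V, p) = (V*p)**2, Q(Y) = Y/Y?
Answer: 92506/9025 ≈ 10.250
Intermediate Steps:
Q(Y) = 1
t = -1/5 (t = -(-1)*(1 - 2)/5 = -(-1)*(-1)/5 = -1/5*1 = -1/5 ≈ -0.20000)
D(V, p) = 3 - V**2*p**2 (D(V, p) = 3 - (V*p)**2 = 3 - V**2*p**2)
(D(-66, t) - 3529)/(-3469 + 3108) = ((3 - 1*(-66)**2*(-1/5)**2) - 3529)/(-3469 + 3108) = ((3 - 1*4356*1/25) - 3529)/(-361) = ((3 - 4356/25) - 3529)*(-1/361) = (-4281/25 - 3529)*(-1/361) = -92506/25*(-1/361) = 92506/9025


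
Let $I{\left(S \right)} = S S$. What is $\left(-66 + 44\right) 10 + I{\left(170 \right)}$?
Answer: $28680$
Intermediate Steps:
$I{\left(S \right)} = S^{2}$
$\left(-66 + 44\right) 10 + I{\left(170 \right)} = \left(-66 + 44\right) 10 + 170^{2} = \left(-22\right) 10 + 28900 = -220 + 28900 = 28680$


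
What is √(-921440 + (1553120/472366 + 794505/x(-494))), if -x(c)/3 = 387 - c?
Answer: I*√39907659476656042758995/208077223 ≈ 960.07*I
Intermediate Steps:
x(c) = -1161 + 3*c (x(c) = -3*(387 - c) = -1161 + 3*c)
√(-921440 + (1553120/472366 + 794505/x(-494))) = √(-921440 + (1553120/472366 + 794505/(-1161 + 3*(-494)))) = √(-921440 + (1553120*(1/472366) + 794505/(-1161 - 1482))) = √(-921440 + (776560/236183 + 794505/(-2643))) = √(-921440 + (776560/236183 + 794505*(-1/2643))) = √(-921440 + (776560/236183 - 264835/881)) = √(-921440 - 61865375445/208077223) = √(-191792541736565/208077223) = I*√39907659476656042758995/208077223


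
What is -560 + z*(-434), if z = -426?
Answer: 184324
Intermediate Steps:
-560 + z*(-434) = -560 - 426*(-434) = -560 + 184884 = 184324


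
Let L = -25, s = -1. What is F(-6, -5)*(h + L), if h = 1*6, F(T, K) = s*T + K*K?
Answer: -589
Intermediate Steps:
F(T, K) = K² - T (F(T, K) = -T + K*K = -T + K² = K² - T)
h = 6
F(-6, -5)*(h + L) = ((-5)² - 1*(-6))*(6 - 25) = (25 + 6)*(-19) = 31*(-19) = -589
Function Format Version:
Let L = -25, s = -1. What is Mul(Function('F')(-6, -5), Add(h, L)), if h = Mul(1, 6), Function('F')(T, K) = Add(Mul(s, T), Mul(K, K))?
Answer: -589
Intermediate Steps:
Function('F')(T, K) = Add(Pow(K, 2), Mul(-1, T)) (Function('F')(T, K) = Add(Mul(-1, T), Mul(K, K)) = Add(Mul(-1, T), Pow(K, 2)) = Add(Pow(K, 2), Mul(-1, T)))
h = 6
Mul(Function('F')(-6, -5), Add(h, L)) = Mul(Add(Pow(-5, 2), Mul(-1, -6)), Add(6, -25)) = Mul(Add(25, 6), -19) = Mul(31, -19) = -589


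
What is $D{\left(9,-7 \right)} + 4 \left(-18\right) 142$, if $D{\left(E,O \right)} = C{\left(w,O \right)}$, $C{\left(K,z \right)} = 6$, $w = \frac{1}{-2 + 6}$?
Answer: $-10218$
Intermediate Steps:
$w = \frac{1}{4} \approx 0.25$
$D{\left(E,O \right)} = 6$
$D{\left(9,-7 \right)} + 4 \left(-18\right) 142 = 6 + 4 \left(-18\right) 142 = 6 - 10224 = -10218$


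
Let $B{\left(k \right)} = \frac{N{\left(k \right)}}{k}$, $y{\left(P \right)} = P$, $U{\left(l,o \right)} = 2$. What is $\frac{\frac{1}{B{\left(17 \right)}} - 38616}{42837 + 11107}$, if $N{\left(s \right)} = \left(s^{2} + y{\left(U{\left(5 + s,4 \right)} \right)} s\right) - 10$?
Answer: $- \frac{12086791}{16884472} \approx -0.71585$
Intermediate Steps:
$N{\left(s \right)} = -10 + s^{2} + 2 s$ ($N{\left(s \right)} = \left(s^{2} + 2 s\right) - 10 = -10 + s^{2} + 2 s$)
$B{\left(k \right)} = \frac{-10 + k^{2} + 2 k}{k}$
$\frac{\frac{1}{B{\left(17 \right)}} - 38616}{42837 + 11107} = \frac{\frac{1}{2 + 17 - \frac{10}{17}} - 38616}{42837 + 11107} = \frac{\frac{1}{2 + 17 - \frac{10}{17}} - 38616}{53944} = \left(\frac{1}{2 + 17 - \frac{10}{17}} - 38616\right) \frac{1}{53944} = \left(\frac{1}{\frac{313}{17}} - 38616\right) \frac{1}{53944} = \left(\frac{17}{313} - 38616\right) \frac{1}{53944} = \left(- \frac{12086791}{313}\right) \frac{1}{53944} = - \frac{12086791}{16884472}$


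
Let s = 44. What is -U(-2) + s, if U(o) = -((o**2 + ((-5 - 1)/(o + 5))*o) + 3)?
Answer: 55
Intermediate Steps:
U(o) = -3 - o**2 + 6*o/(5 + o) (U(o) = -((o**2 + (-6/(5 + o))*o) + 3) = -((o**2 - 6*o/(5 + o)) + 3) = -(3 + o**2 - 6*o/(5 + o)) = -3 - o**2 + 6*o/(5 + o))
-U(-2) + s = -(-15 - 1*(-2)**3 - 5*(-2)**2 + 3*(-2))/(5 - 2) + 44 = -(-15 - 1*(-8) - 5*4 - 6)/3 + 44 = -(-15 + 8 - 20 - 6)/3 + 44 = -(-33)/3 + 44 = -1*(-11) + 44 = 11 + 44 = 55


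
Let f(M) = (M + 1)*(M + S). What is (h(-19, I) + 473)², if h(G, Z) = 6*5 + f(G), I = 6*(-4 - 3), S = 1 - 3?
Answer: 776161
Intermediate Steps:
S = -2
I = -42 (I = 6*(-7) = -42)
f(M) = (1 + M)*(-2 + M) (f(M) = (M + 1)*(M - 2) = (1 + M)*(-2 + M))
h(G, Z) = 28 + G² - G (h(G, Z) = 6*5 + (-2 + G² - G) = 30 + (-2 + G² - G) = 28 + G² - G)
(h(-19, I) + 473)² = ((28 + (-19)² - 1*(-19)) + 473)² = ((28 + 361 + 19) + 473)² = (408 + 473)² = 881² = 776161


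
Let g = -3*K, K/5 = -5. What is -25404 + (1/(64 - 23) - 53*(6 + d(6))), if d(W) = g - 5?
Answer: -1206711/41 ≈ -29432.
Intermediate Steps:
K = -25 (K = 5*(-5) = -25)
g = 75 (g = -3*(-25) = 75)
d(W) = 70 (d(W) = 75 - 5 = 70)
-25404 + (1/(64 - 23) - 53*(6 + d(6))) = -25404 + (1/(64 - 23) - 53*(6 + 70)) = -25404 + (1/41 - 53*76) = -25404 + (1/41 - 4028) = -25404 - 165147/41 = -1206711/41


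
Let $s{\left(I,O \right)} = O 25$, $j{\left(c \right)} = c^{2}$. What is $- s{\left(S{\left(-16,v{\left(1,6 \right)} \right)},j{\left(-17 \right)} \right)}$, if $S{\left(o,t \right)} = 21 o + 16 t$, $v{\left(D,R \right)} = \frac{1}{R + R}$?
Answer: $-7225$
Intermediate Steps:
$v{\left(D,R \right)} = \frac{1}{2 R}$
$S{\left(o,t \right)} = 16 t + 21 o$
$s{\left(I,O \right)} = 25 O$
$- s{\left(S{\left(-16,v{\left(1,6 \right)} \right)},j{\left(-17 \right)} \right)} = - 25 \left(-17\right)^{2} = - 25 \cdot 289 = \left(-1\right) 7225 = -7225$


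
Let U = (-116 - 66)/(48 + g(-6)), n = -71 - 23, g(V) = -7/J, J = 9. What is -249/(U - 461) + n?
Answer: -18465097/197563 ≈ -93.464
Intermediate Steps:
g(V) = -7/9
n = -94
U = -1638/425 (U = (-116 - 66)/(48 - 7/9) = -182/425/9 = -182*9/425 = -1638/425 ≈ -3.8541)
-249/(U - 461) + n = -249/(-1638/425 - 461) - 94 = -249/(-197563/425) - 94 = -425/197563*(-249) - 94 = 105825/197563 - 94 = -18465097/197563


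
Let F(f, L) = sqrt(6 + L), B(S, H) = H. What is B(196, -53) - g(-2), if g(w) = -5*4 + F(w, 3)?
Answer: -36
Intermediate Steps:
g(w) = -17 (g(w) = -5*4 + sqrt(6 + 3) = -20 + sqrt(9) = -20 + 3 = -17)
B(196, -53) - g(-2) = -53 - 1*(-17) = -53 + 17 = -36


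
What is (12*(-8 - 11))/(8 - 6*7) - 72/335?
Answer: 36966/5695 ≈ 6.4910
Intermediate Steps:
(12*(-8 - 11))/(8 - 6*7) - 72/335 = (12*(-19))/(8 - 42) - 72*1/335 = -228/(-34) - 72/335 = -228*(-1/34) - 72/335 = 114/17 - 72/335 = 36966/5695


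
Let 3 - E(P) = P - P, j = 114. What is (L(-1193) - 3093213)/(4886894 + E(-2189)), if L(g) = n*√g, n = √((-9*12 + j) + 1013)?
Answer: -3093213/4886897 + I*√1215667/4886897 ≈ -0.63296 + 0.00022562*I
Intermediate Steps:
E(P) = 3 (E(P) = 3 - (P - P) = 3 - 1*0 = 3 + 0 = 3)
n = √1019 (n = √((-9*12 + 114) + 1013) = √((-108 + 114) + 1013) = √(6 + 1013) = √1019 ≈ 31.922)
L(g) = √1019*√g
(L(-1193) - 3093213)/(4886894 + E(-2189)) = (√1019*√(-1193) - 3093213)/(4886894 + 3) = (√1019*(I*√1193) - 3093213)/4886897 = (I*√1215667 - 3093213)*(1/4886897) = (-3093213 + I*√1215667)*(1/4886897) = -3093213/4886897 + I*√1215667/4886897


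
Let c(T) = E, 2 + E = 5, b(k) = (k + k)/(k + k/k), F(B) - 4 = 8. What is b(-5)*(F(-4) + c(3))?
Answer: 75/2 ≈ 37.500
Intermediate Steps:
F(B) = 12 (F(B) = 4 + 8 = 12)
b(k) = 2*k/(1 + k) (b(k) = (2*k)/(k + 1) = (2*k)/(1 + k) = 2*k/(1 + k))
E = 3 (E = -2 + 5 = 3)
c(T) = 3
b(-5)*(F(-4) + c(3)) = (2*(-5)/(1 - 5))*(12 + 3) = (2*(-5)/(-4))*15 = (2*(-5)*(-¼))*15 = (5/2)*15 = 75/2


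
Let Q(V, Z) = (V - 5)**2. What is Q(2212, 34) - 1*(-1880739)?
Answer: 6751588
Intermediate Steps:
Q(V, Z) = (-5 + V)**2
Q(2212, 34) - 1*(-1880739) = (-5 + 2212)**2 - 1*(-1880739) = 2207**2 + 1880739 = 4870849 + 1880739 = 6751588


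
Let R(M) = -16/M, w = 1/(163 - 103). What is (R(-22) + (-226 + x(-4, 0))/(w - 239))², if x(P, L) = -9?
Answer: 72798515344/24878437441 ≈ 2.9262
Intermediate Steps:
w = 1/60 ≈ 0.016667
(R(-22) + (-226 + x(-4, 0))/(w - 239))² = (-16/(-22) + (-226 - 9)/(1/60 - 239))² = (-16*(-1/22) - 235/(-14339/60))² = (8/11 - 235*(-60/14339))² = (8/11 + 14100/14339)² = (269812/157729)² = 72798515344/24878437441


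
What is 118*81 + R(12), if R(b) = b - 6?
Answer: 9564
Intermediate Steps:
R(b) = -6 + b
118*81 + R(12) = 118*81 + (-6 + 12) = 9558 + 6 = 9564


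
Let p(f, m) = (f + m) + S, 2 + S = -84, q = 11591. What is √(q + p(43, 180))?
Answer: 4*√733 ≈ 108.30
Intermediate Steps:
S = -86 (S = -2 - 84 = -86)
p(f, m) = -86 + f + m (p(f, m) = (f + m) - 86 = -86 + f + m)
√(q + p(43, 180)) = √(11591 + (-86 + 43 + 180)) = √(11591 + 137) = √11728 = 4*√733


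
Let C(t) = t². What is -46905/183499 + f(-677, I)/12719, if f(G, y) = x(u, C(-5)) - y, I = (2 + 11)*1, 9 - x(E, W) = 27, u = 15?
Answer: -602273164/2333923781 ≈ -0.25805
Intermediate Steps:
x(E, W) = -18 (x(E, W) = 9 - 1*27 = 9 - 27 = -18)
I = 13 (I = 13*1 = 13)
f(G, y) = -18 - y
-46905/183499 + f(-677, I)/12719 = -46905/183499 + (-18 - 1*13)/12719 = -46905*1/183499 + (-18 - 13)*(1/12719) = -46905/183499 - 31*1/12719 = -46905/183499 - 31/12719 = -602273164/2333923781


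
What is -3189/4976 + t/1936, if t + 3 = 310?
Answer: -36299/75262 ≈ -0.48230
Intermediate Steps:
t = 307 (t = -3 + 310 = 307)
-3189/4976 + t/1936 = -3189/4976 + 307/1936 = -36299/75262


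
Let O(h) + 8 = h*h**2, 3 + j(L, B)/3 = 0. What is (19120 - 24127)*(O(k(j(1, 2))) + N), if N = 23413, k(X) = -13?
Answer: -106188456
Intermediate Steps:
j(L, B) = -9 (j(L, B) = -9 + 3*0 = -9 + 0 = -9)
O(h) = -8 + h**3 (O(h) = -8 + h*h**2 = -8 + h**3)
(19120 - 24127)*(O(k(j(1, 2))) + N) = (19120 - 24127)*((-8 + (-13)**3) + 23413) = -5007*((-8 - 2197) + 23413) = -5007*(-2205 + 23413) = -5007*21208 = -106188456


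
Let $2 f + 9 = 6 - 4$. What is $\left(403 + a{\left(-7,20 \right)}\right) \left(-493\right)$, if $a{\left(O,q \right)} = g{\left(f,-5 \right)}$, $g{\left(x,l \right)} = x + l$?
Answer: $- \frac{388977}{2} \approx -1.9449 \cdot 10^{5}$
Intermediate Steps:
$f = - \frac{7}{2}$ ($f = - \frac{9}{2} + \frac{6 - 4}{2} = - \frac{9}{2} + \frac{1}{2} \cdot 2 = - \frac{9}{2} + 1 = - \frac{7}{2} \approx -3.5$)
$g{\left(x,l \right)} = l + x$
$a{\left(O,q \right)} = - \frac{17}{2}$ ($a{\left(O,q \right)} = -5 - \frac{7}{2} = - \frac{17}{2}$)
$\left(403 + a{\left(-7,20 \right)}\right) \left(-493\right) = \left(403 - \frac{17}{2}\right) \left(-493\right) = \frac{789}{2} \left(-493\right) = - \frac{388977}{2}$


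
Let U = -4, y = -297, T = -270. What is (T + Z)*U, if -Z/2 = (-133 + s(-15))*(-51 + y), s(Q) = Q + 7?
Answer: 393624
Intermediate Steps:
s(Q) = 7 + Q
Z = -98136 (Z = -2*(-133 + (7 - 15))*(-51 - 297) = -2*(-133 - 8)*(-348) = -(-282)*(-348) = -2*49068 = -98136)
(T + Z)*U = (-270 - 98136)*(-4) = -98406*(-4) = 393624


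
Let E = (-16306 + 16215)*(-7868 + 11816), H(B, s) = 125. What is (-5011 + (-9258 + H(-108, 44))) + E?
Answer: -373412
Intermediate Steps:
E = -359268 (E = -91*3948 = -359268)
(-5011 + (-9258 + H(-108, 44))) + E = (-5011 + (-9258 + 125)) - 359268 = (-5011 - 9133) - 359268 = -14144 - 359268 = -373412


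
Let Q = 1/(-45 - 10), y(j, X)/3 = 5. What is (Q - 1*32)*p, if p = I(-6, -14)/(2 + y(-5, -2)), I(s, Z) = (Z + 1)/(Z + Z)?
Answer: -22893/26180 ≈ -0.87445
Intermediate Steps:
y(j, X) = 15 (y(j, X) = 3*5 = 15)
I(s, Z) = (1 + Z)/(2*Z) (I(s, Z) = (1 + Z)/((2*Z)) = (1 + Z)*(1/(2*Z)) = (1 + Z)/(2*Z))
Q = -1/55 (Q = 1/(-55) = -1/55 ≈ -0.018182)
p = 13/476 (p = ((1/2)*(1 - 14)/(-14))/(2 + 15) = ((1/2)*(-1/14)*(-13))/17 = (1/17)*(13/28) = 13/476 ≈ 0.027311)
(Q - 1*32)*p = (-1/55 - 1*32)*(13/476) = (-1/55 - 32)*(13/476) = -1761/55*13/476 = -22893/26180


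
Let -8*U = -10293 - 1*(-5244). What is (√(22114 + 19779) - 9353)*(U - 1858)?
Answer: 91799695/8 - 9815*√41893/8 ≈ 1.1224e+7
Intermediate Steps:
U = 5049/8 (U = -(-10293 - 1*(-5244))/8 = -(-10293 + 5244)/8 = -⅛*(-5049) = 5049/8 ≈ 631.13)
(√(22114 + 19779) - 9353)*(U - 1858) = (√(22114 + 19779) - 9353)*(5049/8 - 1858) = (√41893 - 9353)*(-9815/8) = (-9353 + √41893)*(-9815/8) = 91799695/8 - 9815*√41893/8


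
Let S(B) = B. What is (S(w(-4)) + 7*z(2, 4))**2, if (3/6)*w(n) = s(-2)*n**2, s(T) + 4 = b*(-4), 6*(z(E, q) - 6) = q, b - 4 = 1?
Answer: 4682896/9 ≈ 5.2032e+5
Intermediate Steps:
b = 5 (b = 4 + 1 = 5)
z(E, q) = 6 + q/6
s(T) = -24 (s(T) = -4 + 5*(-4) = -4 - 20 = -24)
w(n) = -48*n**2 (w(n) = 2*(-24*n**2) = -48*n**2)
(S(w(-4)) + 7*z(2, 4))**2 = (-48*(-4)**2 + 7*(6 + (1/6)*4))**2 = (-48*16 + 7*(6 + 2/3))**2 = (-768 + 7*(20/3))**2 = (-768 + 140/3)**2 = (-2164/3)**2 = 4682896/9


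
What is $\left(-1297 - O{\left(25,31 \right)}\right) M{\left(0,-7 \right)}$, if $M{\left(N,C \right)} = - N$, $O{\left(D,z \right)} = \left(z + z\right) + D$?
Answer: $0$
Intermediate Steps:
$O{\left(D,z \right)} = D + 2 z$ ($O{\left(D,z \right)} = 2 z + D = D + 2 z$)
$\left(-1297 - O{\left(25,31 \right)}\right) M{\left(0,-7 \right)} = \left(-1297 - \left(25 + 2 \cdot 31\right)\right) \left(\left(-1\right) 0\right) = \left(-1297 - \left(25 + 62\right)\right) 0 = \left(-1297 - 87\right) 0 = \left(-1384\right) 0 = 0$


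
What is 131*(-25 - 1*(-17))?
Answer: -1048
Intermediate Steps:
131*(-25 - 1*(-17)) = 131*(-25 + 17) = 131*(-8) = -1048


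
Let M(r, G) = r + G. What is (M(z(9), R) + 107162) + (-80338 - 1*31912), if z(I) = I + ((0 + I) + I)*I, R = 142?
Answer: -4775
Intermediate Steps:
z(I) = I + 2*I² (z(I) = I + (I + I)*I = I + (2*I)*I = I + 2*I²)
M(r, G) = G + r
(M(z(9), R) + 107162) + (-80338 - 1*31912) = ((142 + 9*(1 + 2*9)) + 107162) + (-80338 - 1*31912) = ((142 + 9*(1 + 18)) + 107162) + (-80338 - 31912) = ((142 + 9*19) + 107162) - 112250 = ((142 + 171) + 107162) - 112250 = (313 + 107162) - 112250 = 107475 - 112250 = -4775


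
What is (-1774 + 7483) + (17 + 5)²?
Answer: 6193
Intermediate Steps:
(-1774 + 7483) + (17 + 5)² = 5709 + 22² = 5709 + 484 = 6193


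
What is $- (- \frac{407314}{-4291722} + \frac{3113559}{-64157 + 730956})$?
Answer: $- \frac{6817063113242}{1430857968939} \approx -4.7643$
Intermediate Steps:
$- (- \frac{407314}{-4291722} + \frac{3113559}{-64157 + 730956}) = - (\left(-407314\right) \left(- \frac{1}{4291722}\right) + \frac{3113559}{666799}) = - (\frac{203657}{2145861} + 3113559 \cdot \frac{1}{666799}) = - (\frac{203657}{2145861} + \frac{3113559}{666799}) = \left(-1\right) \frac{6817063113242}{1430857968939} = - \frac{6817063113242}{1430857968939}$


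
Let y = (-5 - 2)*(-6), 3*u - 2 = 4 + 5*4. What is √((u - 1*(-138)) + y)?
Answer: √1698/3 ≈ 13.736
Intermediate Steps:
u = 26/3 (u = ⅔ + (4 + 5*4)/3 = ⅔ + (4 + 20)/3 = ⅔ + (⅓)*24 = ⅔ + 8 = 26/3 ≈ 8.6667)
y = 42 (y = -7*(-6) = 42)
√((u - 1*(-138)) + y) = √((26/3 - 1*(-138)) + 42) = √((26/3 + 138) + 42) = √(440/3 + 42) = √(566/3) = √1698/3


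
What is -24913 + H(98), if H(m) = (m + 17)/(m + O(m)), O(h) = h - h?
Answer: -2441359/98 ≈ -24912.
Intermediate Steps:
O(h) = 0
H(m) = (17 + m)/m (H(m) = (m + 17)/(m + 0) = (17 + m)/m)
-24913 + H(98) = -24913 + (17 + 98)/98 = -24913 + (1/98)*115 = -24913 + 115/98 = -2441359/98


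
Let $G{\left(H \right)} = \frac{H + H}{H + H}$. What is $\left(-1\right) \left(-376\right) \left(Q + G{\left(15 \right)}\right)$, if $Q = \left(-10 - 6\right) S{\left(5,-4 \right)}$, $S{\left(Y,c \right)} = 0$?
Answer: $376$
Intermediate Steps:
$Q = 0$ ($Q = \left(-10 - 6\right) 0 = \left(-16\right) 0 = 0$)
$G{\left(H \right)} = 1$ ($G{\left(H \right)} = \frac{2 H}{2 H} = 2 H \frac{1}{2 H} = 1$)
$\left(-1\right) \left(-376\right) \left(Q + G{\left(15 \right)}\right) = \left(-1\right) \left(-376\right) \left(0 + 1\right) = 376 \cdot 1 = 376$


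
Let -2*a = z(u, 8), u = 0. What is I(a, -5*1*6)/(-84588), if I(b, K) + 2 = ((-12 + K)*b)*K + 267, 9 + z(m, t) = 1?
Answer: -5305/84588 ≈ -0.062716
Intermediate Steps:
z(m, t) = -8 (z(m, t) = -9 + 1 = -8)
a = 4 (a = -½*(-8) = 4)
I(b, K) = 265 + K*b*(-12 + K) (I(b, K) = -2 + (((-12 + K)*b)*K + 267) = -2 + ((b*(-12 + K))*K + 267) = -2 + (K*b*(-12 + K) + 267) = -2 + (267 + K*b*(-12 + K)) = 265 + K*b*(-12 + K))
I(a, -5*1*6)/(-84588) = (265 + 4*(-5*1*6)² - 12*-5*1*6*4)/(-84588) = (265 + 4*(-5*6)² - 12*(-5*6)*4)*(-1/84588) = (265 + 4*(-30)² - 12*(-30)*4)*(-1/84588) = (265 + 4*900 + 1440)*(-1/84588) = (265 + 3600 + 1440)*(-1/84588) = 5305*(-1/84588) = -5305/84588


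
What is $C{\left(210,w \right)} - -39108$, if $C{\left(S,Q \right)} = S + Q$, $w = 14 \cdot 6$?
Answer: $39402$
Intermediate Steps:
$w = 84$
$C{\left(S,Q \right)} = Q + S$
$C{\left(210,w \right)} - -39108 = \left(84 + 210\right) - -39108 = 294 + 39108 = 39402$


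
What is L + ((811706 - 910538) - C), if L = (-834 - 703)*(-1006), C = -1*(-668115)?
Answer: 779275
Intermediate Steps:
C = 668115
L = 1546222 (L = -1537*(-1006) = 1546222)
L + ((811706 - 910538) - C) = 1546222 + ((811706 - 910538) - 1*668115) = 1546222 + (-98832 - 668115) = 1546222 - 766947 = 779275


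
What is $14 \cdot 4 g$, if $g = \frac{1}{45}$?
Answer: $\frac{56}{45} \approx 1.2444$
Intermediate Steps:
$g = \frac{1}{45} \approx 0.022222$
$14 \cdot 4 g = 14 \cdot 4 \cdot \frac{1}{45} = 56 \cdot \frac{1}{45} = \frac{56}{45}$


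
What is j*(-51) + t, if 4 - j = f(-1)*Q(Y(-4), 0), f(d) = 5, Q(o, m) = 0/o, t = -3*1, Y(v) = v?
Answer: -207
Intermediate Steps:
t = -3
Q(o, m) = 0
j = 4 (j = 4 - 5*0 = 4 - 1*0 = 4 + 0 = 4)
j*(-51) + t = 4*(-51) - 3 = -204 - 3 = -207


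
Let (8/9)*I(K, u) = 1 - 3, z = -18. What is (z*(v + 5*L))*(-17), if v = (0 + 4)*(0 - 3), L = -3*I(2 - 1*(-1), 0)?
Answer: 13311/2 ≈ 6655.5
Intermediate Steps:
I(K, u) = -9/4 (I(K, u) = 9*(1 - 3)/8 = (9/8)*(-2) = -9/4)
L = 27/4 (L = -3*(-9/4) = 27/4 ≈ 6.7500)
v = -12 (v = 4*(-3) = -12)
(z*(v + 5*L))*(-17) = -18*(-12 + 5*(27/4))*(-17) = -18*(-12 + 135/4)*(-17) = -18*87/4*(-17) = -783/2*(-17) = 13311/2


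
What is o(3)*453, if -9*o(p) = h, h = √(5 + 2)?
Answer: -151*√7/3 ≈ -133.17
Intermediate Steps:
h = √7 ≈ 2.6458
o(p) = -√7/9
o(3)*453 = -√7/9*453 = -151*√7/3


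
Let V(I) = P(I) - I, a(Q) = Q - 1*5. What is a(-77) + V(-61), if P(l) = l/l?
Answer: -20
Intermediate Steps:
a(Q) = -5 + Q (a(Q) = Q - 5 = -5 + Q)
P(l) = 1
V(I) = 1 - I
a(-77) + V(-61) = (-5 - 77) + (1 - 1*(-61)) = -82 + (1 + 61) = -82 + 62 = -20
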